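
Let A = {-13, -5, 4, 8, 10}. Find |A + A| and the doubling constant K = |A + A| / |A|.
K = |A + A| / |A| = 15/5 = 3

Enumerate A + A = {a + b : a, b ∈ A}. With |A| = 5, there are |A|^2 = 25 ordered sum pairs; collecting distinct values, A + A = {-26, -18, -10, -9, -5, -3, -1, 3, 5, 8, 12, 14, 16, 18, 20}, so |A + A| = 15. Thus K = 15/5 = 3. For comparison, the minimum possible |A + A| over all 5-element sets is 2·5 − 1 = 9 (so min K = 9/5), attained only by arithmetic progressions.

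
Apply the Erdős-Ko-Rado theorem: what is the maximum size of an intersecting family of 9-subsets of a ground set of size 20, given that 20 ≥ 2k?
max |F| = C(19, 8) = 75582

The Erdős-Ko-Rado theorem states: for n ≥ 2k, an intersecting family of k-subsets of an n-element set has size at most C(n − 1, k − 1), with equality for 'star' families {A ⊆ [n] : |A| = k, i ∈ A} (fix an element i). For n = 20, k = 9: C(19, 8) = 75582.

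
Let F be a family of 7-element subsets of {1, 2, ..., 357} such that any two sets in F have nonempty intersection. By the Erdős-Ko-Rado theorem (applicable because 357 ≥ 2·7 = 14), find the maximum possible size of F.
max |F| = C(356, 6) = 2710026901296

The Erdős-Ko-Rado theorem states: for n ≥ 2k, an intersecting family of k-subsets of an n-element set has size at most C(n − 1, k − 1), with equality for 'star' families {A ⊆ [n] : |A| = k, i ∈ A} (fix an element i). For n = 357, k = 7: C(356, 6) = 2710026901296.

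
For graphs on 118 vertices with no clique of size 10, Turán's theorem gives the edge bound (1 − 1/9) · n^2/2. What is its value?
Turán density bound = (8/9) · 118^2/2 = 55696/9 ≈ 6188.4444

Turán's theorem: ex(n, K_{r+1}) is achieved by the complete r-partite Turán graph T(n, r) with parts as balanced as possible, and is at most (1 − 1/r) · n^2/2. For r = 9, n = 118: the density bound is (8/9) · 13924/2 = 55696/9 ≈ 6188.4444. The integer-valued extremum is e(T(118, 9)) = 6188, which is strictly less than the density bound 55696/9 since 9 ∤ 118 (the parts of T(118, 9) cannot all be equal).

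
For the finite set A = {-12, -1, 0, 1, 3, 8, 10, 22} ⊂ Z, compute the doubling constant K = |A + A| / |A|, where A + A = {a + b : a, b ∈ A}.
K = |A + A| / |A| = 30/8 = 15/4

Enumerate A + A = {a + b : a, b ∈ A}. With |A| = 8, there are |A|^2 = 64 ordered sum pairs; collecting distinct values, A + A = {-24, -13, -12, -11, -9, -4, -2, -1, 0, 1, 2, 3, 4, 6, 7, 8, 9, 10, 11, 13, 16, 18, 20, 21, 22, 23, 25, 30, 32, 44}, so |A + A| = 30. Thus K = 30/8 = 15/4. For comparison, the minimum possible |A + A| over all 8-element sets is 2·8 − 1 = 15 (so min K = 15/8), attained only by arithmetic progressions.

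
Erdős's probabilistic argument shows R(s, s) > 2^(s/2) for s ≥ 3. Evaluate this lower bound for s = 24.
2^(24/2) = 4096; so R(24, 24) > 4096

Colour each edge of K_n uniformly at random with red/blue. The expected number of monochromatic K_24 is C(n, 24) · 2 · 2^(−C(24,2)). If C(n, 24) · 2^(1 − C(24,2)) < 1, then with positive probability no monochromatic K_24 exists, so R(24, 24) > n. The standard estimate C(n, 24) ≤ n^24/24! shows this inequality holds whenever n ≤ 2^(24/2) (since 24! · 2^(C(24,2) − 1) > 2^(24^2/2) ≥ n^24). Hence R(24, 24) > 2^(24/2) = 4096.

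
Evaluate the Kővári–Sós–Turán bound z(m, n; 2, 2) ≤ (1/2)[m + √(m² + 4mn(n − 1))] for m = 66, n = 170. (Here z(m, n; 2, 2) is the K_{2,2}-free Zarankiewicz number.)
z(66, 170; 2, 2) ≤ (1/2)[66 + √(66² + 4·66·170·169)] = (1/2)[66 + √7589076] = 1410.4139

Kővári–Sós–Turán: let r_1, ..., r_66 be the row sums and z = Σ r_i the total number of 1s. Each pair of columns can share at most one row with both entries 1 (else a 2×2 all-ones block appears), so Σ_i C(r_i, 2) ≤ C(170, 2) = 14365. By convexity Σ_i C(r_i, 2) ≥ 66·C(z/66, 2) = z(z − 66)/(2·66), giving z² − 66z − 66·170·169 ≤ 0 and hence z ≤ (1/2)[66 + √(4356 + 4·1896180)] = (1/2)[66 + √7589076] ≈ (1/2)(66 + 2754.8278) = 1410.4139.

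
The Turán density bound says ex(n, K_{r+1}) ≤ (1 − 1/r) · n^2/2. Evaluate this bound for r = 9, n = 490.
Turán density bound = (8/9) · 490^2/2 = 960400/9 ≈ 106711.1111

Turán's theorem: ex(n, K_{r+1}) is achieved by the complete r-partite Turán graph T(n, r) with parts as balanced as possible, and is at most (1 − 1/r) · n^2/2. For r = 9, n = 490: the density bound is (8/9) · 240100/2 = 960400/9 ≈ 106711.1111. The integer-valued extremum is e(T(490, 9)) = 106710, which is strictly less than the density bound 960400/9 since 9 ∤ 490 (the parts of T(490, 9) cannot all be equal).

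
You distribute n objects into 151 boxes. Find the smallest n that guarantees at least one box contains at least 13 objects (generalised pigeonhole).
n = (13 − 1)·151 + 1 = 1813

By the generalised pigeonhole principle, to guarantee some box contains ≥ r objects we need more than (r − 1) · k objects total. Threshold: n = (r − 1) · k + 1. With r = 13 and k = 151: n = 12 · 151 + 1 = 1812 + 1 = 1813. For n = 1812 = 12 · 151, we can put exactly 12 objects in every box, avoiding 13 in any single one — so 1813 is tight.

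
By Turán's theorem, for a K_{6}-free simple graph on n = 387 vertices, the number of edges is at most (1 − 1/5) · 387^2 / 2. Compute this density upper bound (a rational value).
Turán density bound = (4/5) · 387^2/2 = 299538/5 ≈ 59907.6

Turán's theorem: ex(n, K_{r+1}) is achieved by the complete r-partite Turán graph T(n, r) with parts as balanced as possible, and is at most (1 − 1/r) · n^2/2. For r = 5, n = 387: the density bound is (4/5) · 149769/2 = 299538/5 ≈ 59907.6. The integer-valued extremum is e(T(387, 5)) = 59907, which is strictly less than the density bound 299538/5 since 5 ∤ 387 (the parts of T(387, 5) cannot all be equal).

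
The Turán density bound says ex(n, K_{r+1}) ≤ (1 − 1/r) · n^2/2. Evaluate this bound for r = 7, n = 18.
Turán density bound = (6/7) · 18^2/2 = 972/7 ≈ 138.8571

Turán's theorem: ex(n, K_{r+1}) is achieved by the complete r-partite Turán graph T(n, r) with parts as balanced as possible, and is at most (1 − 1/r) · n^2/2. For r = 7, n = 18: the density bound is (6/7) · 324/2 = 972/7 ≈ 138.8571. The integer-valued extremum is e(T(18, 7)) = 138, which is strictly less than the density bound 972/7 since 7 ∤ 18 (the parts of T(18, 7) cannot all be equal).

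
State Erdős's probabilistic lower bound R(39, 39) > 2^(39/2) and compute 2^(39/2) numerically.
2^(39/2) = 741455.2002; so R(39, 39) > 741455.2002

Colour each edge of K_n uniformly at random with red/blue. The expected number of monochromatic K_39 is C(n, 39) · 2 · 2^(−C(39,2)). If C(n, 39) · 2^(1 − C(39,2)) < 1, then with positive probability no monochromatic K_39 exists, so R(39, 39) > n. The standard estimate C(n, 39) ≤ n^39/39! shows this inequality holds whenever n ≤ 2^(39/2) (since 39! · 2^(C(39,2) − 1) > 2^(39^2/2) ≥ n^39). Hence R(39, 39) > 2^(39/2) = 741455.2002.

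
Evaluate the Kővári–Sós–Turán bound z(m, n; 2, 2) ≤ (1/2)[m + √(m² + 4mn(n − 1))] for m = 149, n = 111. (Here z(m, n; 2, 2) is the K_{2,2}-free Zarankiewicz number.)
z(149, 111; 2, 2) ≤ (1/2)[149 + √(149² + 4·149·111·110)] = (1/2)[149 + √7299361] = 1425.3665

Kővári–Sós–Turán: let r_1, ..., r_149 be the row sums and z = Σ r_i the total number of 1s. Each pair of columns can share at most one row with both entries 1 (else a 2×2 all-ones block appears), so Σ_i C(r_i, 2) ≤ C(111, 2) = 6105. By convexity Σ_i C(r_i, 2) ≥ 149·C(z/149, 2) = z(z − 149)/(2·149), giving z² − 149z − 149·111·110 ≤ 0 and hence z ≤ (1/2)[149 + √(22201 + 4·1819290)] = (1/2)[149 + √7299361] ≈ (1/2)(149 + 2701.733) = 1425.3665.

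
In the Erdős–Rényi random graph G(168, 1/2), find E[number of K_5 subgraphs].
E[# K_5] = C(168, 5) · (1/2)^C(5, 2) = 1050220248 / 2^10 = 131277531/128 = 1025605.7109375

For each 5-subset S of vertices (there are C(168, 5) = 1050220248 such S), let X_S = 1 if S induces a K_5 (all C(5, 2) = 10 edges present). Then P(X_S = 1) = (1/2)^10 = 1/1024. By linearity of expectation, E[# K_5] = C(168, 5) · (1/2)^10 = 1050220248 / 1024 = 131277531/128 = 1025605.7109375.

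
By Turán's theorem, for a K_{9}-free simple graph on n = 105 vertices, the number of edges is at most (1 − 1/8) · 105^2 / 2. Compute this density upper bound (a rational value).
Turán density bound = (7/8) · 105^2/2 = 77175/16 ≈ 4823.4375

Turán's theorem: ex(n, K_{r+1}) is achieved by the complete r-partite Turán graph T(n, r) with parts as balanced as possible, and is at most (1 − 1/r) · n^2/2. For r = 8, n = 105: the density bound is (7/8) · 11025/2 = 77175/16 ≈ 4823.4375. The integer-valued extremum is e(T(105, 8)) = 4823, which is strictly less than the density bound 77175/16 since 8 ∤ 105 (the parts of T(105, 8) cannot all be equal).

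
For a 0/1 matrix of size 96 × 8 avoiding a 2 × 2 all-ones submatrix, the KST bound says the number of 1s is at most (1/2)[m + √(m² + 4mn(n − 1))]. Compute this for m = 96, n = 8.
z(96, 8; 2, 2) ≤ (1/2)[96 + √(96² + 4·96·8·7)] = (1/2)[96 + √30720] = 135.6356

Kővári–Sós–Turán: let r_1, ..., r_96 be the row sums and z = Σ r_i the total number of 1s. Each pair of columns can share at most one row with both entries 1 (else a 2×2 all-ones block appears), so Σ_i C(r_i, 2) ≤ C(8, 2) = 28. By convexity Σ_i C(r_i, 2) ≥ 96·C(z/96, 2) = z(z − 96)/(2·96), giving z² − 96z − 96·8·7 ≤ 0 and hence z ≤ (1/2)[96 + √(9216 + 4·5376)] = (1/2)[96 + √30720] ≈ (1/2)(96 + 175.2712) = 135.6356.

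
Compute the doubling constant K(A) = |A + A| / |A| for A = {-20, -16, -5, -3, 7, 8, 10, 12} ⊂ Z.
K = |A + A| / |A| = 29/8

Enumerate A + A = {a + b : a, b ∈ A}. With |A| = 8, there are |A|^2 = 64 ordered sum pairs; collecting distinct values, A + A = {-40, -36, -32, -25, -23, -21, -19, -13, -12, -10, -9, -8, -6, -4, 2, 3, 4, 5, 7, 9, 14, 15, 16, 17, 18, 19, 20, 22, 24}, so |A + A| = 29. Thus K = 29/8. For comparison, the minimum possible |A + A| over all 8-element sets is 2·8 − 1 = 15 (so min K = 15/8), attained only by arithmetic progressions.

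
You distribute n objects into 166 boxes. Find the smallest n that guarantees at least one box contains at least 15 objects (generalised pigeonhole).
n = (15 − 1)·166 + 1 = 2325

By the generalised pigeonhole principle, to guarantee some box contains ≥ r objects we need more than (r − 1) · k objects total. Threshold: n = (r − 1) · k + 1. With r = 15 and k = 166: n = 14 · 166 + 1 = 2324 + 1 = 2325. For n = 2324 = 14 · 166, we can put exactly 14 objects in every box, avoiding 15 in any single one — so 2325 is tight.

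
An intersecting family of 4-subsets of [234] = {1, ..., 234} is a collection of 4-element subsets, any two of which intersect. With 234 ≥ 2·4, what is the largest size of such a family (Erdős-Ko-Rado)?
max |F| = C(233, 3) = 2081156

The Erdős-Ko-Rado theorem states: for n ≥ 2k, an intersecting family of k-subsets of an n-element set has size at most C(n − 1, k − 1), with equality for 'star' families {A ⊆ [n] : |A| = k, i ∈ A} (fix an element i). For n = 234, k = 4: C(233, 3) = 2081156.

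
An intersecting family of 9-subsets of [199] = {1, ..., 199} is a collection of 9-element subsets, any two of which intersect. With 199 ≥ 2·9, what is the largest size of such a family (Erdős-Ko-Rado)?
max |F| = C(198, 8) = 50768602708824

Erdős-Ko-Rado (1961): when n ≥ 2k, max |F| = C(n−1, k−1). The bound is attained by the star {A : i ∈ A} for any fixed i ∈ [n]. Here C(199−1, 9−1) = C(198, 8) = 50768602708824.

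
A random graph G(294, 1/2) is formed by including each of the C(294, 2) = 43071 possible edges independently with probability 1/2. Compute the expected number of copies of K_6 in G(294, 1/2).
E[# K_6] = C(294, 6) · (1/2)^C(6, 2) = 852028526377 / 2^15 ≈ 26001847.118439

For each 6-subset S of vertices (there are C(294, 6) = 852028526377 such S), let X_S = 1 if S induces a K_6 (all C(6, 2) = 15 edges present). Then P(X_S = 1) = (1/2)^15 = 1/32768. By linearity of expectation, E[# K_6] = C(294, 6) · (1/2)^15 = 852028526377 / 32768 ≈ 26001847.118439.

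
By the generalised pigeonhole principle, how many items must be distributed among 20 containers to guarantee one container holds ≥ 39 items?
n = (39 − 1)·20 + 1 = 761

By the generalised pigeonhole principle, to guarantee some box contains ≥ r objects we need more than (r − 1) · k objects total. Threshold: n = (r − 1) · k + 1. With r = 39 and k = 20: n = 38 · 20 + 1 = 760 + 1 = 761. For n = 760 = 38 · 20, we can put exactly 38 objects in every box, avoiding 39 in any single one — so 761 is tight.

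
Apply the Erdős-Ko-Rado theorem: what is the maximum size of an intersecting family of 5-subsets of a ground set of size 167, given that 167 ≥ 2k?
max |F| = C(166, 4) = 30507895

The Erdős-Ko-Rado theorem states: for n ≥ 2k, an intersecting family of k-subsets of an n-element set has size at most C(n − 1, k − 1), with equality for 'star' families {A ⊆ [n] : |A| = k, i ∈ A} (fix an element i). For n = 167, k = 5: C(166, 4) = 30507895.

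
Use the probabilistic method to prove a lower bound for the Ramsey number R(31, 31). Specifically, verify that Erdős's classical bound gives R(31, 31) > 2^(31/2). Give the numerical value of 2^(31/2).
2^(31/2) = 46340.95; so R(31, 31) > 46340.95

Colour each edge of K_n uniformly at random with red/blue. The expected number of monochromatic K_31 is C(n, 31) · 2 · 2^(−C(31,2)). If C(n, 31) · 2^(1 − C(31,2)) < 1, then with positive probability no monochromatic K_31 exists, so R(31, 31) > n. The standard estimate C(n, 31) ≤ n^31/31! shows this inequality holds whenever n ≤ 2^(31/2) (since 31! · 2^(C(31,2) − 1) > 2^(31^2/2) ≥ n^31). Hence R(31, 31) > 2^(31/2) = 46340.95.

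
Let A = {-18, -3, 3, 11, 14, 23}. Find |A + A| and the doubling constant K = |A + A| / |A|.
K = |A + A| / |A| = 21/6 = 7/2

Enumerate A + A = {a + b : a, b ∈ A}. With |A| = 6, there are |A|^2 = 36 ordered sum pairs; collecting distinct values, A + A = {-36, -21, -15, -7, -6, -4, 0, 5, 6, 8, 11, 14, 17, 20, 22, 25, 26, 28, 34, 37, 46}, so |A + A| = 21. Thus K = 21/6 = 7/2. For comparison, the minimum possible |A + A| over all 6-element sets is 2·6 − 1 = 11 (so min K = 11/6), attained only by arithmetic progressions.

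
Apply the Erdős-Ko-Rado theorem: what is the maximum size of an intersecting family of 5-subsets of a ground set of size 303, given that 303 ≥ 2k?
max |F| = C(302, 4) = 339746225

Erdős-Ko-Rado (1961): when n ≥ 2k, max |F| = C(n−1, k−1). The bound is attained by the star {A : i ∈ A} for any fixed i ∈ [n]. Here C(303−1, 5−1) = C(302, 4) = 339746225.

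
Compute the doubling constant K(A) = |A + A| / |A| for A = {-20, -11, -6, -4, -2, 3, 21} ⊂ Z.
K = |A + A| / |A| = 23/7

Enumerate A + A = {a + b : a, b ∈ A}. With |A| = 7, there are |A|^2 = 49 ordered sum pairs; collecting distinct values, A + A = {-40, -31, -26, -24, -22, -17, -15, -13, -12, -10, -8, -6, -4, -3, -1, 1, 6, 10, 15, 17, 19, 24, 42}, so |A + A| = 23. Thus K = 23/7. For comparison, the minimum possible |A + A| over all 7-element sets is 2·7 − 1 = 13 (so min K = 13/7), attained only by arithmetic progressions.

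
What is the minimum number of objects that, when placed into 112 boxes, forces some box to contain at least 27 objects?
n = (27 − 1)·112 + 1 = 2913

By the generalised pigeonhole principle, to guarantee some box contains ≥ r objects we need more than (r − 1) · k objects total. Threshold: n = (r − 1) · k + 1. With r = 27 and k = 112: n = 26 · 112 + 1 = 2912 + 1 = 2913. For n = 2912 = 26 · 112, we can put exactly 26 objects in every box, avoiding 27 in any single one — so 2913 is tight.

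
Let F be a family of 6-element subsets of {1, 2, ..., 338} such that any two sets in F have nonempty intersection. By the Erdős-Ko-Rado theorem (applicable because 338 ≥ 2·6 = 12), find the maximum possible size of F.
max |F| = C(337, 5) = 35157941532

The Erdős-Ko-Rado theorem states: for n ≥ 2k, an intersecting family of k-subsets of an n-element set has size at most C(n − 1, k − 1), with equality for 'star' families {A ⊆ [n] : |A| = k, i ∈ A} (fix an element i). For n = 338, k = 6: C(337, 5) = 35157941532.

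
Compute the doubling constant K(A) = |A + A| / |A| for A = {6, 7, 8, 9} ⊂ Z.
K = |A + A| / |A| = 7/4

Enumerate A + A = {a + b : a, b ∈ A}. With |A| = 4, there are |A|^2 = 16 ordered sum pairs; collecting distinct values, A + A = {12, 13, 14, 15, 16, 17, 18}, so |A + A| = 7. Thus K = 7/4. Here |A + A| = 2|A| − 1 = 7, the minimum possible — so K = 7/4 is minimal, which holds iff A is an arithmetic progression.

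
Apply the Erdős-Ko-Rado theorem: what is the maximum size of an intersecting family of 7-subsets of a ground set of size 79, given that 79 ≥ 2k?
max |F| = C(78, 6) = 256851595

The Erdős-Ko-Rado theorem states: for n ≥ 2k, an intersecting family of k-subsets of an n-element set has size at most C(n − 1, k − 1), with equality for 'star' families {A ⊆ [n] : |A| = k, i ∈ A} (fix an element i). For n = 79, k = 7: C(78, 6) = 256851595.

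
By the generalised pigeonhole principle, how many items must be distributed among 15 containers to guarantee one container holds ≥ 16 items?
n = (16 − 1)·15 + 1 = 226

By the generalised pigeonhole principle, to guarantee some box contains ≥ r objects we need more than (r − 1) · k objects total. Threshold: n = (r − 1) · k + 1. With r = 16 and k = 15: n = 15 · 15 + 1 = 225 + 1 = 226. For n = 225 = 15 · 15, we can put exactly 15 objects in every box, avoiding 16 in any single one — so 226 is tight.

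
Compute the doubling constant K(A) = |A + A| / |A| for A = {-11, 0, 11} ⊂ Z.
K = |A + A| / |A| = 5/3

Enumerate A + A = {a + b : a, b ∈ A}. With |A| = 3, there are |A|^2 = 9 ordered sum pairs; collecting distinct values, A + A = {-22, -11, 0, 11, 22}, so |A + A| = 5. Thus K = 5/3. Here |A + A| = 2|A| − 1 = 5, the minimum possible — so K = 5/3 is minimal, which holds iff A is an arithmetic progression.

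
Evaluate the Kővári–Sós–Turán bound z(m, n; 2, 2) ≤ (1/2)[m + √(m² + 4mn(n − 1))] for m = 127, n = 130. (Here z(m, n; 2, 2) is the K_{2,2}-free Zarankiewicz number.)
z(127, 130; 2, 2) ≤ (1/2)[127 + √(127² + 4·127·130·129)] = (1/2)[127 + √8535289] = 1524.2608

Kővári–Sós–Turán: let r_1, ..., r_127 be the row sums and z = Σ r_i the total number of 1s. Each pair of columns can share at most one row with both entries 1 (else a 2×2 all-ones block appears), so Σ_i C(r_i, 2) ≤ C(130, 2) = 8385. By convexity Σ_i C(r_i, 2) ≥ 127·C(z/127, 2) = z(z − 127)/(2·127), giving z² − 127z − 127·130·129 ≤ 0 and hence z ≤ (1/2)[127 + √(16129 + 4·2129790)] = (1/2)[127 + √8535289] ≈ (1/2)(127 + 2921.5217) = 1524.2608.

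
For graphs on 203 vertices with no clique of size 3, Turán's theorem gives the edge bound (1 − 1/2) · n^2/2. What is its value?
Turán density bound = (1/2) · 203^2/2 = 41209/4 ≈ 10302.25

Turán's theorem: ex(n, K_{r+1}) is achieved by the complete r-partite Turán graph T(n, r) with parts as balanced as possible, and is at most (1 − 1/r) · n^2/2. For r = 2, n = 203: the density bound is (1/2) · 41209/2 = 41209/4 ≈ 10302.25. The integer-valued extremum is e(T(203, 2)) = 10302, which is strictly less than the density bound 41209/4 since 2 ∤ 203 (the parts of T(203, 2) cannot all be equal).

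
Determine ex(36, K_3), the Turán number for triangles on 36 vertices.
ex(36, K_3) = ⌊36^2/4⌋ = 324

Mantel (1907): a triangle-free graph on n vertices has at most ⌊n^2/4⌋ edges, with equality for the complete bipartite graph K_{⌊n/2⌋, ⌈n/2⌉}. For n = 36: ⌊36^2/4⌋ = ⌊1296/4⌋ = 324. The extremal graph is K_{18, 18}, which has 18·18 = 324 edges.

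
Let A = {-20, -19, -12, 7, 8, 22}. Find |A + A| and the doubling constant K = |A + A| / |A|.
K = |A + A| / |A| = 20/6 = 10/3

Enumerate A + A = {a + b : a, b ∈ A}. With |A| = 6, there are |A|^2 = 36 ordered sum pairs; collecting distinct values, A + A = {-40, -39, -38, -32, -31, -24, -13, -12, -11, -5, -4, 2, 3, 10, 14, 15, 16, 29, 30, 44}, so |A + A| = 20. Thus K = 20/6 = 10/3. For comparison, the minimum possible |A + A| over all 6-element sets is 2·6 − 1 = 11 (so min K = 11/6), attained only by arithmetic progressions.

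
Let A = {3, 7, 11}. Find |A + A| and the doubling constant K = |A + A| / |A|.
K = |A + A| / |A| = 5/3

Enumerate A + A = {a + b : a, b ∈ A}. With |A| = 3, there are |A|^2 = 9 ordered sum pairs; collecting distinct values, A + A = {6, 10, 14, 18, 22}, so |A + A| = 5. Thus K = 5/3. Here |A + A| = 2|A| − 1 = 5, the minimum possible — so K = 5/3 is minimal, which holds iff A is an arithmetic progression.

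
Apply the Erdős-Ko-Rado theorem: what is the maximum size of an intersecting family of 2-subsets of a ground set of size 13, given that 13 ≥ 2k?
max |F| = C(12, 1) = 12

Erdős-Ko-Rado (1961): when n ≥ 2k, max |F| = C(n−1, k−1). The bound is attained by the star {A : i ∈ A} for any fixed i ∈ [n]. Here C(13−1, 2−1) = C(12, 1) = 12.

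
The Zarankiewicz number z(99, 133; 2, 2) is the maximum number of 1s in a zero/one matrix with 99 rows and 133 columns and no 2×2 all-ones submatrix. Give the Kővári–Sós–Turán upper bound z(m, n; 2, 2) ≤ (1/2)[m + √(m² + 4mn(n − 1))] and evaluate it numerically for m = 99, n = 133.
z(99, 133; 2, 2) ≤ (1/2)[99 + √(99² + 4·99·133·132)] = (1/2)[99 + √6961977] = 1368.7779

Kővári–Sós–Turán: let r_1, ..., r_99 be the row sums and z = Σ r_i the total number of 1s. Each pair of columns can share at most one row with both entries 1 (else a 2×2 all-ones block appears), so Σ_i C(r_i, 2) ≤ C(133, 2) = 8778. By convexity Σ_i C(r_i, 2) ≥ 99·C(z/99, 2) = z(z − 99)/(2·99), giving z² − 99z − 99·133·132 ≤ 0 and hence z ≤ (1/2)[99 + √(9801 + 4·1738044)] = (1/2)[99 + √6961977] ≈ (1/2)(99 + 2638.5559) = 1368.7779.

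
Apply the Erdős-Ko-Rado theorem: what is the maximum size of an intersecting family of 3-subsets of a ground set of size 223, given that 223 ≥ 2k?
max |F| = C(222, 2) = 24531

The Erdős-Ko-Rado theorem states: for n ≥ 2k, an intersecting family of k-subsets of an n-element set has size at most C(n − 1, k − 1), with equality for 'star' families {A ⊆ [n] : |A| = k, i ∈ A} (fix an element i). For n = 223, k = 3: C(222, 2) = 24531.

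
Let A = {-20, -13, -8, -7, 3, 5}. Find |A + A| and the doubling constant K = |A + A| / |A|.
K = |A + A| / |A| = 20/6 = 10/3

Enumerate A + A = {a + b : a, b ∈ A}. With |A| = 6, there are |A|^2 = 36 ordered sum pairs; collecting distinct values, A + A = {-40, -33, -28, -27, -26, -21, -20, -17, -16, -15, -14, -10, -8, -5, -4, -3, -2, 6, 8, 10}, so |A + A| = 20. Thus K = 20/6 = 10/3. For comparison, the minimum possible |A + A| over all 6-element sets is 2·6 − 1 = 11 (so min K = 11/6), attained only by arithmetic progressions.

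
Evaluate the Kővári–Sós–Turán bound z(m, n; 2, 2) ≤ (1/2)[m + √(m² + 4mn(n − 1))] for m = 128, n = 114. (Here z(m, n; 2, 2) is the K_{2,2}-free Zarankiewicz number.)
z(128, 114; 2, 2) ≤ (1/2)[128 + √(128² + 4·128·114·113)] = (1/2)[128 + √6611968] = 1349.6874

Kővári–Sós–Turán: let r_1, ..., r_128 be the row sums and z = Σ r_i the total number of 1s. Each pair of columns can share at most one row with both entries 1 (else a 2×2 all-ones block appears), so Σ_i C(r_i, 2) ≤ C(114, 2) = 6441. By convexity Σ_i C(r_i, 2) ≥ 128·C(z/128, 2) = z(z − 128)/(2·128), giving z² − 128z − 128·114·113 ≤ 0 and hence z ≤ (1/2)[128 + √(16384 + 4·1648896)] = (1/2)[128 + √6611968] ≈ (1/2)(128 + 2571.3747) = 1349.6874.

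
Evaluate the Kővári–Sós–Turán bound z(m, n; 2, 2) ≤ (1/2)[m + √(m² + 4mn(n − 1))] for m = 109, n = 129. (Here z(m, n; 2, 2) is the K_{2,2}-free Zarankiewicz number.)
z(109, 129; 2, 2) ≤ (1/2)[109 + √(109² + 4·109·129·128)] = (1/2)[109 + √7211113] = 1397.1758

Kővári–Sós–Turán: let r_1, ..., r_109 be the row sums and z = Σ r_i the total number of 1s. Each pair of columns can share at most one row with both entries 1 (else a 2×2 all-ones block appears), so Σ_i C(r_i, 2) ≤ C(129, 2) = 8256. By convexity Σ_i C(r_i, 2) ≥ 109·C(z/109, 2) = z(z − 109)/(2·109), giving z² − 109z − 109·129·128 ≤ 0 and hence z ≤ (1/2)[109 + √(11881 + 4·1799808)] = (1/2)[109 + √7211113] ≈ (1/2)(109 + 2685.3516) = 1397.1758.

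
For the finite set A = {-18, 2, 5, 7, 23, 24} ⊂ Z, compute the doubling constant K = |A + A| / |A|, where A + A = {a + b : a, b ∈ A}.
K = |A + A| / |A| = 21/6 = 7/2

Enumerate A + A = {a + b : a, b ∈ A}. With |A| = 6, there are |A|^2 = 36 ordered sum pairs; collecting distinct values, A + A = {-36, -16, -13, -11, 4, 5, 6, 7, 9, 10, 12, 14, 25, 26, 28, 29, 30, 31, 46, 47, 48}, so |A + A| = 21. Thus K = 21/6 = 7/2. For comparison, the minimum possible |A + A| over all 6-element sets is 2·6 − 1 = 11 (so min K = 11/6), attained only by arithmetic progressions.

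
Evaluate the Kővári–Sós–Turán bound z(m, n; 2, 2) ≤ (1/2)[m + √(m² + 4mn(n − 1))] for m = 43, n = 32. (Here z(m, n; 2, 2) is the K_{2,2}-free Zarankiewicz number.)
z(43, 32; 2, 2) ≤ (1/2)[43 + √(43² + 4·43·32·31)] = (1/2)[43 + √172473] = 229.1493

Kővári–Sós–Turán: let r_1, ..., r_43 be the row sums and z = Σ r_i the total number of 1s. Each pair of columns can share at most one row with both entries 1 (else a 2×2 all-ones block appears), so Σ_i C(r_i, 2) ≤ C(32, 2) = 496. By convexity Σ_i C(r_i, 2) ≥ 43·C(z/43, 2) = z(z − 43)/(2·43), giving z² − 43z − 43·32·31 ≤ 0 and hence z ≤ (1/2)[43 + √(1849 + 4·42656)] = (1/2)[43 + √172473] ≈ (1/2)(43 + 415.2987) = 229.1493.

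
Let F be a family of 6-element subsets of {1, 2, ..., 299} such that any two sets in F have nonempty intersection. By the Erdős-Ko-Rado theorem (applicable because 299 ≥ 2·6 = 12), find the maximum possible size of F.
max |F| = C(298, 5) = 18934442604

Erdős-Ko-Rado (1961): when n ≥ 2k, max |F| = C(n−1, k−1). The bound is attained by the star {A : i ∈ A} for any fixed i ∈ [n]. Here C(299−1, 6−1) = C(298, 5) = 18934442604.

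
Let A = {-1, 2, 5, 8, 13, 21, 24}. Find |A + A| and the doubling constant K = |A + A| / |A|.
K = |A + A| / |A| = 21/7 = 3

Enumerate A + A = {a + b : a, b ∈ A}. With |A| = 7, there are |A|^2 = 49 ordered sum pairs; collecting distinct values, A + A = {-2, 1, 4, 7, 10, 12, 13, 15, 16, 18, 20, 21, 23, 26, 29, 32, 34, 37, 42, 45, 48}, so |A + A| = 21. Thus K = 21/7 = 3. For comparison, the minimum possible |A + A| over all 7-element sets is 2·7 − 1 = 13 (so min K = 13/7), attained only by arithmetic progressions.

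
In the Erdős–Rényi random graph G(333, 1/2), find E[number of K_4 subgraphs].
E[# K_4] = C(333, 4) · (1/2)^C(4, 2) = 503167995 / 2^6 = 7861999.921875

For each 4-subset S of vertices (there are C(333, 4) = 503167995 such S), let X_S = 1 if S induces a K_4 (all C(4, 2) = 6 edges present). Then P(X_S = 1) = (1/2)^6 = 1/64. By linearity of expectation, E[# K_4] = C(333, 4) · (1/2)^6 = 503167995 / 64 = 7861999.921875.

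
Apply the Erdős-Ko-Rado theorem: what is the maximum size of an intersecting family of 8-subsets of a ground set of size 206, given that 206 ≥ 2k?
max |F| = C(205, 7) = 2721949282900

Erdős-Ko-Rado (1961): when n ≥ 2k, max |F| = C(n−1, k−1). The bound is attained by the star {A : i ∈ A} for any fixed i ∈ [n]. Here C(206−1, 8−1) = C(205, 7) = 2721949282900.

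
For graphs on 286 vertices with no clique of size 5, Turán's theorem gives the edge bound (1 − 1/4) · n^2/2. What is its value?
Turán density bound = (3/4) · 286^2/2 = 61347/2 ≈ 30673.5

Turán's theorem: ex(n, K_{r+1}) is achieved by the complete r-partite Turán graph T(n, r) with parts as balanced as possible, and is at most (1 − 1/r) · n^2/2. For r = 4, n = 286: the density bound is (3/4) · 81796/2 = 61347/2 ≈ 30673.5. The integer-valued extremum is e(T(286, 4)) = 30673, which is strictly less than the density bound 61347/2 since 4 ∤ 286 (the parts of T(286, 4) cannot all be equal).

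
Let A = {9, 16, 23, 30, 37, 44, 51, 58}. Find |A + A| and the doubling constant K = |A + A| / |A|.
K = |A + A| / |A| = 15/8

Enumerate A + A = {a + b : a, b ∈ A}. With |A| = 8, there are |A|^2 = 64 ordered sum pairs; collecting distinct values, A + A = {18, 25, 32, 39, 46, 53, 60, 67, 74, 81, 88, 95, 102, 109, 116}, so |A + A| = 15. Thus K = 15/8. Here |A + A| = 2|A| − 1 = 15, the minimum possible — so K = 15/8 is minimal, which holds iff A is an arithmetic progression.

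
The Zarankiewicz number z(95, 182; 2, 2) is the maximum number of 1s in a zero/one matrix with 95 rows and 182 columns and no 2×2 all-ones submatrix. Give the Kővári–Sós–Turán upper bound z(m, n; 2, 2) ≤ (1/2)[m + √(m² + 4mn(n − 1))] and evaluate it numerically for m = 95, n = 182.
z(95, 182; 2, 2) ≤ (1/2)[95 + √(95² + 4·95·182·181)] = (1/2)[95 + √12526985] = 1817.1741

Kővári–Sós–Turán: let r_1, ..., r_95 be the row sums and z = Σ r_i the total number of 1s. Each pair of columns can share at most one row with both entries 1 (else a 2×2 all-ones block appears), so Σ_i C(r_i, 2) ≤ C(182, 2) = 16471. By convexity Σ_i C(r_i, 2) ≥ 95·C(z/95, 2) = z(z − 95)/(2·95), giving z² − 95z − 95·182·181 ≤ 0 and hence z ≤ (1/2)[95 + √(9025 + 4·3129490)] = (1/2)[95 + √12526985] ≈ (1/2)(95 + 3539.3481) = 1817.1741.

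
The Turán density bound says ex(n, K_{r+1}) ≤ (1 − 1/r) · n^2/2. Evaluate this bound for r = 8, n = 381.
Turán density bound = (7/8) · 381^2/2 = 1016127/16 ≈ 63507.9375

Turán's theorem: ex(n, K_{r+1}) is achieved by the complete r-partite Turán graph T(n, r) with parts as balanced as possible, and is at most (1 − 1/r) · n^2/2. For r = 8, n = 381: the density bound is (7/8) · 145161/2 = 1016127/16 ≈ 63507.9375. The integer-valued extremum is e(T(381, 8)) = 63507, which is strictly less than the density bound 1016127/16 since 8 ∤ 381 (the parts of T(381, 8) cannot all be equal).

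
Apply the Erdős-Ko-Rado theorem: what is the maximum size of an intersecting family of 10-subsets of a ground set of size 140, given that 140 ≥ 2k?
max |F| = C(139, 9) = 40975641739527

Erdős-Ko-Rado (1961): when n ≥ 2k, max |F| = C(n−1, k−1). The bound is attained by the star {A : i ∈ A} for any fixed i ∈ [n]. Here C(140−1, 10−1) = C(139, 9) = 40975641739527.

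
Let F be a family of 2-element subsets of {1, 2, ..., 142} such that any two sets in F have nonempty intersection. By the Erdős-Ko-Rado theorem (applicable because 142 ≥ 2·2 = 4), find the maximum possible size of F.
max |F| = C(141, 1) = 141

Erdős-Ko-Rado (1961): when n ≥ 2k, max |F| = C(n−1, k−1). The bound is attained by the star {A : i ∈ A} for any fixed i ∈ [n]. Here C(142−1, 2−1) = C(141, 1) = 141.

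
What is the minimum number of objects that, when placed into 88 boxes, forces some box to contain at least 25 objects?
n = (25 − 1)·88 + 1 = 2113

By the generalised pigeonhole principle, to guarantee some box contains ≥ r objects we need more than (r − 1) · k objects total. Threshold: n = (r − 1) · k + 1. With r = 25 and k = 88: n = 24 · 88 + 1 = 2112 + 1 = 2113. For n = 2112 = 24 · 88, we can put exactly 24 objects in every box, avoiding 25 in any single one — so 2113 is tight.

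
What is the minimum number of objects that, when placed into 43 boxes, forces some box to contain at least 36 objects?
n = (36 − 1)·43 + 1 = 1506

By the generalised pigeonhole principle, to guarantee some box contains ≥ r objects we need more than (r − 1) · k objects total. Threshold: n = (r − 1) · k + 1. With r = 36 and k = 43: n = 35 · 43 + 1 = 1505 + 1 = 1506. For n = 1505 = 35 · 43, we can put exactly 35 objects in every box, avoiding 36 in any single one — so 1506 is tight.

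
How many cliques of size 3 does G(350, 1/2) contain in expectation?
E[# K_3] = C(350, 3) · (1/2)^C(3, 2) = 7084700 / 2^3 = 1771175/2 = 885587.5

For each 3-subset S of vertices (there are C(350, 3) = 7084700 such S), let X_S = 1 if S induces a K_3 (all C(3, 2) = 3 edges present). Then P(X_S = 1) = (1/2)^3 = 1/8. By linearity of expectation, E[# K_3] = C(350, 3) · (1/2)^3 = 7084700 / 8 = 1771175/2 = 885587.5.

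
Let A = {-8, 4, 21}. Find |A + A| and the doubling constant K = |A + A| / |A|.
K = |A + A| / |A| = 6/3 = 2

Enumerate A + A = {a + b : a, b ∈ A}. With |A| = 3, there are |A|^2 = 9 ordered sum pairs; collecting distinct values, A + A = {-16, -4, 8, 13, 25, 42}, so |A + A| = 6. Thus K = 6/3 = 2. For comparison, the minimum possible |A + A| over all 3-element sets is 2·3 − 1 = 5 (so min K = 5/3), attained only by arithmetic progressions.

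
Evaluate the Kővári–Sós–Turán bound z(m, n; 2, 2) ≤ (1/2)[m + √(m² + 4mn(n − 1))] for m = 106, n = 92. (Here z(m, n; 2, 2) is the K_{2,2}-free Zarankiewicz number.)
z(106, 92; 2, 2) ≤ (1/2)[106 + √(106² + 4·106·92·91)] = (1/2)[106 + √3560964] = 996.5258

Kővári–Sós–Turán: let r_1, ..., r_106 be the row sums and z = Σ r_i the total number of 1s. Each pair of columns can share at most one row with both entries 1 (else a 2×2 all-ones block appears), so Σ_i C(r_i, 2) ≤ C(92, 2) = 4186. By convexity Σ_i C(r_i, 2) ≥ 106·C(z/106, 2) = z(z − 106)/(2·106), giving z² − 106z − 106·92·91 ≤ 0 and hence z ≤ (1/2)[106 + √(11236 + 4·887432)] = (1/2)[106 + √3560964] ≈ (1/2)(106 + 1887.0517) = 996.5258.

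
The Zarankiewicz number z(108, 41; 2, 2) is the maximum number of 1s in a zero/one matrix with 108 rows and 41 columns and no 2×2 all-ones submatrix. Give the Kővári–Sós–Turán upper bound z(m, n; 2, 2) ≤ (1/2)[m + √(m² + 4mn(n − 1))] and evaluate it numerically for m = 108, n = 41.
z(108, 41; 2, 2) ≤ (1/2)[108 + √(108² + 4·108·41·40)] = (1/2)[108 + √720144] = 478.3065

Kővári–Sós–Turán: let r_1, ..., r_108 be the row sums and z = Σ r_i the total number of 1s. Each pair of columns can share at most one row with both entries 1 (else a 2×2 all-ones block appears), so Σ_i C(r_i, 2) ≤ C(41, 2) = 820. By convexity Σ_i C(r_i, 2) ≥ 108·C(z/108, 2) = z(z − 108)/(2·108), giving z² − 108z − 108·41·40 ≤ 0 and hence z ≤ (1/2)[108 + √(11664 + 4·177120)] = (1/2)[108 + √720144] ≈ (1/2)(108 + 848.613) = 478.3065.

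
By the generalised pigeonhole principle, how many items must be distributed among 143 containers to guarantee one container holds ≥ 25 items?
n = (25 − 1)·143 + 1 = 3433

By the generalised pigeonhole principle, to guarantee some box contains ≥ r objects we need more than (r − 1) · k objects total. Threshold: n = (r − 1) · k + 1. With r = 25 and k = 143: n = 24 · 143 + 1 = 3432 + 1 = 3433. For n = 3432 = 24 · 143, we can put exactly 24 objects in every box, avoiding 25 in any single one — so 3433 is tight.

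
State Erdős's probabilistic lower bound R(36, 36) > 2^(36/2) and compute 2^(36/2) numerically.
2^(36/2) = 262144; so R(36, 36) > 262144

Colour each edge of K_n uniformly at random with red/blue. The expected number of monochromatic K_36 is C(n, 36) · 2 · 2^(−C(36,2)). If C(n, 36) · 2^(1 − C(36,2)) < 1, then with positive probability no monochromatic K_36 exists, so R(36, 36) > n. The standard estimate C(n, 36) ≤ n^36/36! shows this inequality holds whenever n ≤ 2^(36/2) (since 36! · 2^(C(36,2) − 1) > 2^(36^2/2) ≥ n^36). Hence R(36, 36) > 2^(36/2) = 262144.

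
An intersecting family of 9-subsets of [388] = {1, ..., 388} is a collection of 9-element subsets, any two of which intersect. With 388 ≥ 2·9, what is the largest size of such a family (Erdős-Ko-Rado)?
max |F| = C(387, 8) = 11602201648047120

The Erdős-Ko-Rado theorem states: for n ≥ 2k, an intersecting family of k-subsets of an n-element set has size at most C(n − 1, k − 1), with equality for 'star' families {A ⊆ [n] : |A| = k, i ∈ A} (fix an element i). For n = 388, k = 9: C(387, 8) = 11602201648047120.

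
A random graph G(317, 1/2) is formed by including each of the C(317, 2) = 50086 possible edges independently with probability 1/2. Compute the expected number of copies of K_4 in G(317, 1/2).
E[# K_4] = C(317, 4) · (1/2)^C(4, 2) = 412833855 / 2^6 = 6450528.984375

For each 4-subset S of vertices (there are C(317, 4) = 412833855 such S), let X_S = 1 if S induces a K_4 (all C(4, 2) = 6 edges present). Then P(X_S = 1) = (1/2)^6 = 1/64. By linearity of expectation, E[# K_4] = C(317, 4) · (1/2)^6 = 412833855 / 64 = 6450528.984375.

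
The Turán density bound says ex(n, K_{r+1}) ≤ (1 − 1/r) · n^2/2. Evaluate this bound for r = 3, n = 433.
Turán density bound = (2/3) · 433^2/2 = 187489/3 ≈ 62496.3333

Turán's theorem: ex(n, K_{r+1}) is achieved by the complete r-partite Turán graph T(n, r) with parts as balanced as possible, and is at most (1 − 1/r) · n^2/2. For r = 3, n = 433: the density bound is (2/3) · 187489/2 = 187489/3 ≈ 62496.3333. The integer-valued extremum is e(T(433, 3)) = 62496, which is strictly less than the density bound 187489/3 since 3 ∤ 433 (the parts of T(433, 3) cannot all be equal).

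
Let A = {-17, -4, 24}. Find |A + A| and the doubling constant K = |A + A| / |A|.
K = |A + A| / |A| = 6/3 = 2

Enumerate A + A = {a + b : a, b ∈ A}. With |A| = 3, there are |A|^2 = 9 ordered sum pairs; collecting distinct values, A + A = {-34, -21, -8, 7, 20, 48}, so |A + A| = 6. Thus K = 6/3 = 2. For comparison, the minimum possible |A + A| over all 3-element sets is 2·3 − 1 = 5 (so min K = 5/3), attained only by arithmetic progressions.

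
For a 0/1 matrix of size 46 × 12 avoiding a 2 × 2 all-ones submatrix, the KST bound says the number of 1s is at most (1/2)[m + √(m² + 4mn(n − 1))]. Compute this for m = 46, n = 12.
z(46, 12; 2, 2) ≤ (1/2)[46 + √(46² + 4·46·12·11)] = (1/2)[46 + √26404] = 104.2465

Kővári–Sós–Turán: let r_1, ..., r_46 be the row sums and z = Σ r_i the total number of 1s. Each pair of columns can share at most one row with both entries 1 (else a 2×2 all-ones block appears), so Σ_i C(r_i, 2) ≤ C(12, 2) = 66. By convexity Σ_i C(r_i, 2) ≥ 46·C(z/46, 2) = z(z − 46)/(2·46), giving z² − 46z − 46·12·11 ≤ 0 and hence z ≤ (1/2)[46 + √(2116 + 4·6072)] = (1/2)[46 + √26404] ≈ (1/2)(46 + 162.4931) = 104.2465.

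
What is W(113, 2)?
W(113, 2) = 113 + 1 = 114

A 2-term AP is any pair of integers, so a monochromatic 2-AP exists iff some colour is used at least twice. With 113 colours, the colouring i ↦ i on {1, ..., 113} uses each colour once, avoiding any monochromatic pair, so W(113, 2) > 113. For {1, ..., 114}, pigeonhole forces two integers of the same colour, which form a monochromatic 2-AP. Hence W(113, 2) = 114.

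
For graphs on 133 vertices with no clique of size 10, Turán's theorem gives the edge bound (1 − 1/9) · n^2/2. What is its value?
Turán density bound = (8/9) · 133^2/2 = 70756/9 ≈ 7861.7778

Turán's theorem: ex(n, K_{r+1}) is achieved by the complete r-partite Turán graph T(n, r) with parts as balanced as possible, and is at most (1 − 1/r) · n^2/2. For r = 9, n = 133: the density bound is (8/9) · 17689/2 = 70756/9 ≈ 7861.7778. The integer-valued extremum is e(T(133, 9)) = 7861, which is strictly less than the density bound 70756/9 since 9 ∤ 133 (the parts of T(133, 9) cannot all be equal).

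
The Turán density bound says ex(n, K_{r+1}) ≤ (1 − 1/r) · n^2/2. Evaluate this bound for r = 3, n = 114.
Turán density bound = (2/3) · 114^2/2 = 4332

Turán's theorem: ex(n, K_{r+1}) is achieved by the complete r-partite Turán graph T(n, r) with parts as balanced as possible, and is at most (1 − 1/r) · n^2/2. For r = 3, n = 114: the density bound is (2/3) · 12996/2 = 4332. Since 3 ∣ 114, the Turán graph T(114, 3) has parts of equal size 38, and its edge count e(T(114, 3)) = 4332 attains the density bound exactly.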